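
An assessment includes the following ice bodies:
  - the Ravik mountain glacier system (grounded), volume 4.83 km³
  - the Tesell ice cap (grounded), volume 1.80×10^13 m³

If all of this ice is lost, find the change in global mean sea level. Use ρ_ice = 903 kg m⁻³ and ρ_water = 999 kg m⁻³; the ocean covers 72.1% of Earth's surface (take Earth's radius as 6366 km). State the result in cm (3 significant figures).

Ravik: 4.83 km³ × (903/999) = 4.366 km³ of water.
Tesell: 1.80×10^13 m³ × (903/999) = 1.627×10^13 m³ of water.
Total added water ≈ 1.627×10^13 m³ over 3.67×10^14 m² → Δh = 0.0443 m = 4.43 cm.

≈ 4.43 cm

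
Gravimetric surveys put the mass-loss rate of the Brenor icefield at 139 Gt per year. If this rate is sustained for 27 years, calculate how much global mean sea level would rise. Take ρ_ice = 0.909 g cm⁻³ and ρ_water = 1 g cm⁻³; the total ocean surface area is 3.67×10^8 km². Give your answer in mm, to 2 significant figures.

≈ 10 mm

Total mass lost = 139 Gt/yr × 27 yr = 3753 Gt = 3.753×10^15 kg.
ρ_w = 1 g cm⁻³ = 1000 kg m⁻³, so water volume = 3.753×10^15 / 1000 = 3.753×10^12 m³.
Δh = 3.753×10^12 / 3.67×10^14 = 0.0102 m = 10 mm.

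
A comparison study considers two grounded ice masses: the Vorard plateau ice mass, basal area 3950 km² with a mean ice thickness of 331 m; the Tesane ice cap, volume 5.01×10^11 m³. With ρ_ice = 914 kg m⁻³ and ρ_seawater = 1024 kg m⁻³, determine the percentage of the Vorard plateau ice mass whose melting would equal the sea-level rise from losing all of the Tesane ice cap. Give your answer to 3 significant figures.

Equal sea-level rise means equal mass of meltwater, i.e. equal mass of ice lost.
Ice mass of Tesane: 4.579×10^14 kg; ice mass of Vorard: 1.195×10^15 kg.
Fraction required = 4.579×10^14 / 1.195×10^15 = 0.383 → 38.3 %.

≈ 38.3 %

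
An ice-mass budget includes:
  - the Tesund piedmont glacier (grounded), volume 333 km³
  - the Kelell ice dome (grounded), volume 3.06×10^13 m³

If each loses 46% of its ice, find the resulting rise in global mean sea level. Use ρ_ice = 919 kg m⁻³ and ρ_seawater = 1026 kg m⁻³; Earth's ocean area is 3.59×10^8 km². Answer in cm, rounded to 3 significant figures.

Tesund: 0.46 × 333 km³ × (919/1026) = 137.2 km³ of water.
Kelell: 0.46 × 3.06×10^13 m³ × (919/1026) = 1.261×10^13 m³ of water.
Total added water ≈ 1.275×10^13 m³ over 3.59×10^14 m² → Δh = 0.0355 m = 3.55 cm.

≈ 3.55 cm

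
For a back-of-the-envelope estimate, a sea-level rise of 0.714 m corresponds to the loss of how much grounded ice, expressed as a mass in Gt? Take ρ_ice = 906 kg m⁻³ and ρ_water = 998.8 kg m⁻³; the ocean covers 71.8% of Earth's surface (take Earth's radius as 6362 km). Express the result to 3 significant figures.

≈ 2.60×10^5 Gt

Required water volume = Δh × A = 0.714 m × 3.65×10^14 m² = 2.607×10^14 m³.
ρ_w = 998.8 kg m⁻³, so the mass of water = 2.607×10^14 m³ × 998.8 kg m⁻³ = 2.604×10^17 kg = 2.60×10^5 Gt (and the same mass of ice, by conservation).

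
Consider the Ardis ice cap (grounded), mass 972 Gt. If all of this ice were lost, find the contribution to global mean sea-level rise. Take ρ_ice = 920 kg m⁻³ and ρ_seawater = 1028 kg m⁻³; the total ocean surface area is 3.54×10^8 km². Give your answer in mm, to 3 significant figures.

≈ 2.67 mm

Ardis: 972 Gt = 9.720×10^14 kg; dividing by ρ_w = 1028 kg m⁻³ gives 9.455×10^11 m³ of water.
Spread over 3.54×10^14 m² of ocean, Δh = 9.455×10^11 / 3.54×10^14 = 2.67×10^-3 m = 2.67 mm.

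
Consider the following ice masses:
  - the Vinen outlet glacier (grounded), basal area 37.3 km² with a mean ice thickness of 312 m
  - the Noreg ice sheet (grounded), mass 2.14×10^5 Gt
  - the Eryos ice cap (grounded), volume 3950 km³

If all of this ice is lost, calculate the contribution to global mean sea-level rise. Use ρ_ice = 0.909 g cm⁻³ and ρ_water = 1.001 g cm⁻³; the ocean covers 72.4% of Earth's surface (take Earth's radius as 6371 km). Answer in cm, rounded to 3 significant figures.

≈ 58.9 cm

Vinen: ice volume = 37.3 km² × 312 m = 11.64 km³; 11.64 × (909/1001) = 10.57 km³ of water.
Noreg: 2.14×10^5 Gt = 2.140×10^17 kg; dividing by ρ_w = 1.001 g cm⁻³ = 1001 kg m⁻³ gives 2.138×10^14 m³ of water.
Eryos: 3950 km³ × (909/1001) = 3587 km³ of water.
Total added water ≈ 2.174×10^14 m³ over 3.69×10^14 m² → Δh = 0.589 m = 58.9 cm.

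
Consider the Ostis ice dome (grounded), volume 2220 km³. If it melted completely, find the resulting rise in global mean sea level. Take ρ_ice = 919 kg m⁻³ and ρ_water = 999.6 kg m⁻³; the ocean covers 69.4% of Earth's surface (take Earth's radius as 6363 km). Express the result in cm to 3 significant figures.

≈ 0.578 cm

Ostis: 2220 km³ × (919/999.6) = 2041 km³ of water.
Spread over 3.53×10^14 m² of ocean, Δh = 2.041×10^12 / 3.53×10^14 = 5.78×10^-3 m = 0.578 cm.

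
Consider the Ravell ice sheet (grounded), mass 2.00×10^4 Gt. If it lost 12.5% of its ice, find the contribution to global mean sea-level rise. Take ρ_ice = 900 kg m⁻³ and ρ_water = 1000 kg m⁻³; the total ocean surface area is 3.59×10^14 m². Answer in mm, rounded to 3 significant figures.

≈ 6.96 mm

Ravell: 0.125 × 2.00×10^4 Gt = 2.500×10^15 kg; dividing by ρ_w = 1000 kg m⁻³ gives 2.500×10^12 m³ of water.
Spread over 3.59×10^14 m² of ocean, Δh = 2.500×10^12 / 3.59×10^14 = 6.96×10^-3 m = 6.96 mm.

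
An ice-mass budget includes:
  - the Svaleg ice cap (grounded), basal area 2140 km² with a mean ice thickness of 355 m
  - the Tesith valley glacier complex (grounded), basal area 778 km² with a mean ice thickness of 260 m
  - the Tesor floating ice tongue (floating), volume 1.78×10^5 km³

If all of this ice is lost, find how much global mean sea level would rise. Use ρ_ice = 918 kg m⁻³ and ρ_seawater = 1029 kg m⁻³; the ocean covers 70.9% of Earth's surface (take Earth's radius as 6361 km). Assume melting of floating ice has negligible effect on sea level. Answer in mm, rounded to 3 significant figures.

≈ 2.38 mm

Svaleg: ice volume = 2140 km² × 355 m = 759.7 km³; 759.7 × (918/1029) = 677.7 km³ of water.
Tesith: ice volume = 778 km² × 260 m = 202.3 km³; 202.3 × (918/1029) = 180.5 km³ of water.
The Tesor floating ice tongue is floating and already displaces its own weight of water, so its melt adds essentially nothing to sea level.
Total added water ≈ 8.582×10^11 m³ over 3.61×10^14 m² → Δh = 2.38×10^-3 m = 2.38 mm.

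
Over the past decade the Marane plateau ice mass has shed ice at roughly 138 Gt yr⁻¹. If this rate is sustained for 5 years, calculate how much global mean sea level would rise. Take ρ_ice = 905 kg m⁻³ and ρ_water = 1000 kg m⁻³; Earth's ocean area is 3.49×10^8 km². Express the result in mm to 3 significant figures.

Total mass lost = 138 Gt/yr × 5 yr = 690.0 Gt = 6.900×10^14 kg.
ρ_w = 1000 kg m⁻³, so water volume = 6.900×10^14 / 1000 = 6.900×10^11 m³.
Δh = 6.900×10^11 / 3.49×10^14 = 1.98×10^-3 m = 1.98 mm.

≈ 1.98 mm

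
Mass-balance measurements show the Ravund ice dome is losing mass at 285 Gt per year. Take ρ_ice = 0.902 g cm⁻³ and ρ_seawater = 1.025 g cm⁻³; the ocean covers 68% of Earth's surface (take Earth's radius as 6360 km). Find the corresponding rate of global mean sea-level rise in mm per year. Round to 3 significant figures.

ρ_w = 1.025 g cm⁻³ = 1025 kg m⁻³. Annual water volume added = 285 Gt / ρ_w = 2.850×10^14 kg / 1025 kg m⁻³ = 2.780×10^11 m³.
Δh per year = 2.780×10^11 / 3.46×10^14 = 8.04×10^-4 m = 0.804 mm.

≈ 0.804 mm/yr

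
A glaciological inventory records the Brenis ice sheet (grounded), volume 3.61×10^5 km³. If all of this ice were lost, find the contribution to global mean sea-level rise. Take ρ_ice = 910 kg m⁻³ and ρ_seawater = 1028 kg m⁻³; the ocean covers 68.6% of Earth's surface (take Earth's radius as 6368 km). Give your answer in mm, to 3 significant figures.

Brenis: 3.61×10^5 km³ × (910/1028) = 3.196×10^5 km³ of water.
Spread over 3.50×10^14 m² of ocean, Δh = 3.196×10^14 / 3.50×10^14 = 0.914 m = 914 mm.

≈ 914 mm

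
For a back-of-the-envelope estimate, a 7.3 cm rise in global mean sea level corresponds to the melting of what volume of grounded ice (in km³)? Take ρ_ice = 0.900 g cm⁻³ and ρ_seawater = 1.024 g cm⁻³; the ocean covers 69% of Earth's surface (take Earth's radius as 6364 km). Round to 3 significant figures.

≈ 2.92×10^4 km³

Required water volume = Δh × A = 0.073 m × 3.51×10^14 m² = 2.564×10^13 m³ = 2.564×10^4 km³.
Ice volume = water volume × ρ_w/ρ_ice = 2.564×10^4 × 1024/900 = 2.92×10^4 km³.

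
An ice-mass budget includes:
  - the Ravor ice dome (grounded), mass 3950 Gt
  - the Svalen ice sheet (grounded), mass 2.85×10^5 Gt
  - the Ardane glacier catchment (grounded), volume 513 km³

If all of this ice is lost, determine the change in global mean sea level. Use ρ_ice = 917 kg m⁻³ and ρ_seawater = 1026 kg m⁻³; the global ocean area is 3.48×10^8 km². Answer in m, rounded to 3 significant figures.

Ravor: 3950 Gt = 3.950×10^15 kg; dividing by ρ_w = 1026 kg m⁻³ gives 3.850×10^12 m³ of water.
Svalen: 2.85×10^5 Gt = 2.850×10^17 kg; dividing by ρ_w = 1026 kg m⁻³ gives 2.778×10^14 m³ of water.
Ardane: 513 km³ × (917/1026) = 458.5 km³ of water.
Total added water ≈ 2.821×10^14 m³ over 3.48×10^14 m² → Δh = 0.811 m.

≈ 0.811 m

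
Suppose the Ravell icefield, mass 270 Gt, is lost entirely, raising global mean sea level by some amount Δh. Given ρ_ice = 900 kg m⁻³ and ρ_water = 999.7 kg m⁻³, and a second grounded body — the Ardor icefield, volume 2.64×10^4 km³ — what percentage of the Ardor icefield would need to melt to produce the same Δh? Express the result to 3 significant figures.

≈ 1.14 %

Equal sea-level rise means equal mass of meltwater, i.e. equal mass of ice lost.
Ice mass of Ravell: 2.700×10^14 kg; ice mass of Ardor: 2.376×10^16 kg.
Fraction required = 2.700×10^14 / 2.376×10^16 = 0.0114 → 1.14 %.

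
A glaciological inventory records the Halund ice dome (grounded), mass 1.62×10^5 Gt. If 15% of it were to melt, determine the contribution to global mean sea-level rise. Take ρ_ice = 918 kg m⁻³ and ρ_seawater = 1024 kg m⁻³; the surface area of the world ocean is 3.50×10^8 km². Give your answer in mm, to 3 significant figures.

≈ 67.8 mm

Halund: 0.15 × 1.62×10^5 Gt = 2.430×10^16 kg; dividing by ρ_w = 1024 kg m⁻³ gives 2.373×10^13 m³ of water.
Spread over 3.50×10^14 m² of ocean, Δh = 2.373×10^13 / 3.50×10^14 = 0.0678 m = 67.8 mm.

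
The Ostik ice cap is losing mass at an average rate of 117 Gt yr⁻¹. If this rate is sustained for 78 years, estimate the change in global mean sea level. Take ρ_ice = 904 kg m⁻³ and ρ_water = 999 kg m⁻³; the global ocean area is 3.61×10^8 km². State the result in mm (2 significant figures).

Total mass lost = 117 Gt/yr × 78 yr = 9126 Gt = 9.126×10^15 kg.
ρ_w = 999 kg m⁻³, so water volume = 9.126×10^15 / 999 = 9.135×10^12 m³.
Δh = 9.135×10^12 / 3.61×10^14 = 0.0253 m = 25 mm.

≈ 25 mm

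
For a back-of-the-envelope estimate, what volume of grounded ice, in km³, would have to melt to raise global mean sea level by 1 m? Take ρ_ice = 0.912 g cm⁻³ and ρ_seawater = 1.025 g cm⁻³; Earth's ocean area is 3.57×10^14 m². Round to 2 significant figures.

Required water volume = Δh × A = 1 m × 3.57×10^14 m² = 3.570×10^14 m³ = 3.570×10^5 km³.
Ice volume = water volume × ρ_w/ρ_ice = 3.570×10^5 × 1025/912 = 4.0×10^5 km³.

≈ 4.0×10^5 km³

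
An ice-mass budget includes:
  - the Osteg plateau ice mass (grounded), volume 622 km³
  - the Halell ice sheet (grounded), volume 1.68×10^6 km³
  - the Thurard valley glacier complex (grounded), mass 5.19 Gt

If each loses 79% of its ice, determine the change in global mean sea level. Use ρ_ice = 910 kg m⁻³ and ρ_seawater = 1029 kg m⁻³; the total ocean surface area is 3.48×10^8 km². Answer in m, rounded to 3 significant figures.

≈ 3.37 m

Osteg: 0.79 × 622 km³ × (910/1029) = 434.6 km³ of water.
Halell: 0.79 × 1.68×10^6 km³ × (910/1029) = 1.174×10^6 km³ of water.
Thurard: 0.79 × 5.19 Gt = 4.100×10^12 kg; dividing by ρ_w = 1029 kg m⁻³ gives 3.985×10^9 m³ of water.
Total added water ≈ 1.174×10^15 m³ over 3.48×10^14 m² → Δh = 3.37 m.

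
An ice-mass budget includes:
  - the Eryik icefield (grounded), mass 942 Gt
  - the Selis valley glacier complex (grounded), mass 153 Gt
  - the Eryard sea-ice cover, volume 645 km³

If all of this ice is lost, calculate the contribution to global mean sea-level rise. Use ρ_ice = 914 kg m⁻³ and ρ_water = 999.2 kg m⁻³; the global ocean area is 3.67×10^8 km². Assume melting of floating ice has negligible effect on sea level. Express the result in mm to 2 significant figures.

Eryik: 942 Gt = 9.420×10^14 kg; dividing by ρ_w = 999.2 kg m⁻³ gives 9.428×10^11 m³ of water.
Selis: 153 Gt = 1.530×10^14 kg; dividing by ρ_w = 999.2 kg m⁻³ gives 1.531×10^11 m³ of water.
The Eryard sea-ice cover is floating and already displaces its own weight of water, so its melt adds essentially nothing to sea level.
Total added water ≈ 1.096×10^12 m³ over 3.67×10^14 m² → Δh = 2.99×10^-3 m = 3.0 mm.

≈ 3.0 mm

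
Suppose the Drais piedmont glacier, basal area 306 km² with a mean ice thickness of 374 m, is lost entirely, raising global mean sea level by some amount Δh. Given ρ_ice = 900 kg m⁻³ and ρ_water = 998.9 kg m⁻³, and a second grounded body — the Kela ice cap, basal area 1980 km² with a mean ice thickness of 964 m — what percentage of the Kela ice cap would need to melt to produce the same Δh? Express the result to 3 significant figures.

≈ 6.00 %

Equal sea-level rise means equal mass of meltwater, i.e. equal mass of ice lost.
Ice mass of Drais: 1.030×10^14 kg; ice mass of Kela: 1.718×10^15 kg.
Fraction required = 1.030×10^14 / 1.718×10^15 = 0.0600 → 6.00 %.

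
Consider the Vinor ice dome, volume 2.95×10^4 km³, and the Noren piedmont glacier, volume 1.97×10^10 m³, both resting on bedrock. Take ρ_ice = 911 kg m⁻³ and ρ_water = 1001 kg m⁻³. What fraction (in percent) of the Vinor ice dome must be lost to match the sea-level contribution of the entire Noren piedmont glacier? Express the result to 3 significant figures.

≈ 0.0668 %

Equal sea-level rise means equal mass of meltwater, i.e. equal mass of ice lost.
Ice mass of Noren: 1.795×10^13 kg; ice mass of Vinor: 2.687×10^16 kg.
Fraction required = 1.795×10^13 / 2.687×10^16 = 6.68×10^-4 → 0.0668 %.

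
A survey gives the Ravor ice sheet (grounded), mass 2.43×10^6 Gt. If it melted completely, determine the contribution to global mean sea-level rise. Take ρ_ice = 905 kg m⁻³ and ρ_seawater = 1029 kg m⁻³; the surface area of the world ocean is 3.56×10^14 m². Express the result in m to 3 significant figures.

≈ 6.63 m

Ravor: 2.43×10^6 Gt = 2.430×10^18 kg; dividing by ρ_w = 1029 kg m⁻³ gives 2.362×10^15 m³ of water.
Spread over 3.56×10^14 m² of ocean, Δh = 2.362×10^15 / 3.56×10^14 = 6.63 m.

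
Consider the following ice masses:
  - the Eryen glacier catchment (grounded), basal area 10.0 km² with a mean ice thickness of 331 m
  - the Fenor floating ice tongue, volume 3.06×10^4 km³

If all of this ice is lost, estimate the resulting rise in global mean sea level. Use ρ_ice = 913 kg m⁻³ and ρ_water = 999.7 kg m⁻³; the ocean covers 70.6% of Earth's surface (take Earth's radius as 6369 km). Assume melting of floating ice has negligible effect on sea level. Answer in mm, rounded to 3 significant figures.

Eryen: ice volume = 10.0 km² × 331 m = 3.310 km³; 3.310 × (913/999.7) = 3.023 km³ of water.
The Fenor floating ice tongue is floating and already displaces its own weight of water, so its melt adds essentially nothing to sea level.
Total added water ≈ 3.023×10^9 m³ over 3.60×10^14 m² → Δh = 8.40×10^-6 m = 8.40×10^-3 mm.

≈ 8.40×10^-3 mm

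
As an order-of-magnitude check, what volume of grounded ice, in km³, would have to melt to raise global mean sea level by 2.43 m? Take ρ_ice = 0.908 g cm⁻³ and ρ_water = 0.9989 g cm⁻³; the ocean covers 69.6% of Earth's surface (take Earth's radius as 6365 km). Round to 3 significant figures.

Required water volume = Δh × A = 2.43 m × 3.54×10^14 m² = 8.610×10^14 m³ = 8.610×10^5 km³.
Ice volume = water volume × ρ_w/ρ_ice = 8.610×10^5 × 998.9/908 = 9.47×10^5 km³.

≈ 9.47×10^5 km³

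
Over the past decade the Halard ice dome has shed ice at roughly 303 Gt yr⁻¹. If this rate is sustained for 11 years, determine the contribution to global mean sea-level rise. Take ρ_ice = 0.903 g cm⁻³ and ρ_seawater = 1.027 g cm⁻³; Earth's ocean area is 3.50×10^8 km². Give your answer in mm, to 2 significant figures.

≈ 9.3 mm

Total mass lost = 303 Gt/yr × 11 yr = 3333 Gt = 3.333×10^15 kg.
ρ_w = 1.027 g cm⁻³ = 1027 kg m⁻³, so water volume = 3.333×10^15 / 1027 = 3.245×10^12 m³.
Δh = 3.245×10^12 / 3.50×10^14 = 9.27×10^-3 m = 9.3 mm.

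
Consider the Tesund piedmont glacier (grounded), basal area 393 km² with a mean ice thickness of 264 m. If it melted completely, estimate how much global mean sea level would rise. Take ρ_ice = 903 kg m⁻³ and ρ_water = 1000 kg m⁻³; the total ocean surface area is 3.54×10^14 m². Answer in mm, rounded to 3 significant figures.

Tesund: ice volume = 393 km² × 264 m = 103.8 km³; 103.8 × (903/1000) = 93.69 km³ of water.
Spread over 3.54×10^14 m² of ocean, Δh = 9.369×10^10 / 3.54×10^14 = 2.65×10^-4 m = 0.265 mm.

≈ 0.265 mm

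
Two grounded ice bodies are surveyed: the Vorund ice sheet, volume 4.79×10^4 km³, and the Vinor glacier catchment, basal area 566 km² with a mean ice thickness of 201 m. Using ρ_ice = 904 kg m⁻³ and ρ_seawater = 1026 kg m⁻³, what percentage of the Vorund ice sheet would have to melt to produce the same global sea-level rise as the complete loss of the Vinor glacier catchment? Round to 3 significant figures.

≈ 0.238 %

Equal sea-level rise means equal mass of meltwater, i.e. equal mass of ice lost.
Ice mass of Vinor: 1.028×10^14 kg; ice mass of Vorund: 4.330×10^16 kg.
Fraction required = 1.028×10^14 / 4.330×10^16 = 2.38×10^-3 → 0.238 %.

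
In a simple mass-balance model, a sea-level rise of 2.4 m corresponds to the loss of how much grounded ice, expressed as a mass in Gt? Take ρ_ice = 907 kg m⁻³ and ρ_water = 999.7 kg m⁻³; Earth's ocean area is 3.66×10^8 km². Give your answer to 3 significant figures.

Required water volume = Δh × A = 2.4 m × 3.66×10^14 m² = 8.784×10^14 m³.
ρ_w = 999.7 kg m⁻³, so the mass of water = 8.784×10^14 m³ × 999.7 kg m⁻³ = 8.781×10^17 kg = 8.78×10^5 Gt (and the same mass of ice, by conservation).

≈ 8.78×10^5 Gt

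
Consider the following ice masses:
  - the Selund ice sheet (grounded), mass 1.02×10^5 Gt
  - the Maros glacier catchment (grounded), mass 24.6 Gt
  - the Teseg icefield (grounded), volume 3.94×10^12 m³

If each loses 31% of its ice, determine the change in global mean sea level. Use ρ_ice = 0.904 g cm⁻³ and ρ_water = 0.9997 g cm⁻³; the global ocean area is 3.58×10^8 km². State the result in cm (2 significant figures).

≈ 9.1 cm

Selund: 0.31 × 1.02×10^5 Gt = 3.162×10^16 kg; dividing by ρ_w = 0.9997 g cm⁻³ = 999.7 kg m⁻³ gives 3.163×10^13 m³ of water.
Maros: 0.31 × 24.6 Gt = 7.626×10^12 kg; dividing by ρ_w = 999.7 kg m⁻³ gives 7.628×10^9 m³ of water.
Teseg: 0.31 × 3.94×10^12 m³ × (904/999.7) = 1.104×10^12 m³ of water.
Total added water ≈ 3.274×10^13 m³ over 3.58×10^14 m² → Δh = 0.0915 m = 9.1 cm.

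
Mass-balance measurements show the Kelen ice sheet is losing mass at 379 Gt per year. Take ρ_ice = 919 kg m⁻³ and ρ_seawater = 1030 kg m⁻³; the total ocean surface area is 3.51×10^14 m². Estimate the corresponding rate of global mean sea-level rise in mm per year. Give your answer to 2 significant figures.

ρ_w = 1030 kg m⁻³. Annual water volume added = 379 Gt / ρ_w = 3.790×10^14 kg / 1030 kg m⁻³ = 3.680×10^11 m³.
Δh per year = 3.680×10^11 / 3.51×10^14 = 1.05×10^-3 m = 1.0 mm.

≈ 1.0 mm/yr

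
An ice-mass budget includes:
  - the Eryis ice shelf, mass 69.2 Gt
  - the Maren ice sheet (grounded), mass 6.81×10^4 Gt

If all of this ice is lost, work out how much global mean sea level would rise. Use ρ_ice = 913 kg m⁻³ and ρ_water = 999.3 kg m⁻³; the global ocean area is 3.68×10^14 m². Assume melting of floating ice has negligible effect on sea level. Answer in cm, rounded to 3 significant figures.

≈ 18.5 cm

The Eryis ice shelf is floating and already displaces its own weight of water, so its melt adds essentially nothing to sea level.
Maren: 6.81×10^4 Gt = 6.810×10^16 kg; dividing by ρ_w = 999.3 kg m⁻³ gives 6.815×10^13 m³ of water.
Total added water ≈ 6.815×10^13 m³ over 3.68×10^14 m² → Δh = 0.185 m = 18.5 cm.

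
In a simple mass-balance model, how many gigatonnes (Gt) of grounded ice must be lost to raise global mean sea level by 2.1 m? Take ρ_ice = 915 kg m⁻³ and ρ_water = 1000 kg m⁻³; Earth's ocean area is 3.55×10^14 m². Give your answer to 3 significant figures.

Required water volume = Δh × A = 2.1 m × 3.55×10^14 m² = 7.455×10^14 m³.
ρ_w = 1000 kg m⁻³, so the mass of water = 7.455×10^14 m³ × 1000 kg m⁻³ = 7.455×10^17 kg = 7.46×10^5 Gt (and the same mass of ice, by conservation).

≈ 7.46×10^5 Gt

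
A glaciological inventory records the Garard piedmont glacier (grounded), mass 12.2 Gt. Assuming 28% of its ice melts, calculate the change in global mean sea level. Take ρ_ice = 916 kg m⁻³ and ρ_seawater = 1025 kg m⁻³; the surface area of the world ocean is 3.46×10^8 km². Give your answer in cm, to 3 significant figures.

Garard: 0.28 × 12.2 Gt = 3.416×10^12 kg; dividing by ρ_w = 1025 kg m⁻³ gives 3.333×10^9 m³ of water.
Spread over 3.46×10^14 m² of ocean, Δh = 3.333×10^9 / 3.46×10^14 = 9.63×10^-6 m = 9.63×10^-4 cm.

≈ 9.63×10^-4 cm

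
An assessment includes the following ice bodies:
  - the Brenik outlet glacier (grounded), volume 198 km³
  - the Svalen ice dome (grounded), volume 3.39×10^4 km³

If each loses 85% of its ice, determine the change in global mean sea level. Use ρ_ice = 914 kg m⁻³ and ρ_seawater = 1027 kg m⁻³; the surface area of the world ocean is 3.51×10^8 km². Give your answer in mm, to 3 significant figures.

Brenik: 0.85 × 198 km³ × (914/1027) = 149.8 km³ of water.
Svalen: 0.85 × 3.39×10^4 km³ × (914/1027) = 2.564×10^4 km³ of water.
Total added water ≈ 2.579×10^13 m³ over 3.51×10^14 m² → Δh = 0.0735 m = 73.5 mm.

≈ 73.5 mm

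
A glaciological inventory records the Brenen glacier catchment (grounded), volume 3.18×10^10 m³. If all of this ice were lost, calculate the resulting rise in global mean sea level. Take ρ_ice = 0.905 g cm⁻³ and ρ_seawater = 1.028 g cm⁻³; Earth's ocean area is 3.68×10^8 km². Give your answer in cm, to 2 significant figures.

Brenen: 3.18×10^10 m³ × (905/1028) = 2.800×10^10 m³ of water.
Spread over 3.68×10^14 m² of ocean, Δh = 2.800×10^10 / 3.68×10^14 = 7.61×10^-5 m = 7.6×10^-3 cm.

≈ 7.6×10^-3 cm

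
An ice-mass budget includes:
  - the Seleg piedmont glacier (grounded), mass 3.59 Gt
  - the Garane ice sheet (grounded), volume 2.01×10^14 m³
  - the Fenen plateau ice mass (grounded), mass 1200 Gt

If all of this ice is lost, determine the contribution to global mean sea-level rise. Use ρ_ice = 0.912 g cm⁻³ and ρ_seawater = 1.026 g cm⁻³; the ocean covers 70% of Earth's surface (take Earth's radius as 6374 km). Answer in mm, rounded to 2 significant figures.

Seleg: 3.59 Gt = 3.590×10^12 kg; dividing by ρ_w = 1.026 g cm⁻³ = 1026 kg m⁻³ gives 3.499×10^9 m³ of water.
Garane: 2.01×10^14 m³ × (912/1026) = 1.787×10^14 m³ of water.
Fenen: 1200 Gt = 1.200×10^15 kg; dividing by ρ_w = 1026 kg m⁻³ gives 1.170×10^12 m³ of water.
Total added water ≈ 1.798×10^14 m³ over 3.57×10^14 m² → Δh = 0.503 m = 500 mm.

≈ 500 mm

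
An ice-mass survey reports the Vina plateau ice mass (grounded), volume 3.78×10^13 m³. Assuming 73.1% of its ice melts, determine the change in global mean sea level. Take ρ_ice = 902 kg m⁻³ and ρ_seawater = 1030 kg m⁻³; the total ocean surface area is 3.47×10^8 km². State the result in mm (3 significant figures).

≈ 69.7 mm

Vina: 0.731 × 3.78×10^13 m³ × (902/1030) = 2.420×10^13 m³ of water.
Spread over 3.47×10^14 m² of ocean, Δh = 2.420×10^13 / 3.47×10^14 = 0.0697 m = 69.7 mm.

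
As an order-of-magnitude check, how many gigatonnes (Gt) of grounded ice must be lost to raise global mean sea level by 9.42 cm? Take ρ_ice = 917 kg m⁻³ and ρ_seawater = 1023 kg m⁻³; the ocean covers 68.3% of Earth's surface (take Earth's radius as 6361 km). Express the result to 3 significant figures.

≈ 3.35×10^4 Gt

Required water volume = Δh × A = 0.0942 m × 3.47×10^14 m² = 3.271×10^13 m³.
ρ_w = 1023 kg m⁻³, so the mass of water = 3.271×10^13 m³ × 1023 kg m⁻³ = 3.347×10^16 kg = 3.35×10^4 Gt (and the same mass of ice, by conservation).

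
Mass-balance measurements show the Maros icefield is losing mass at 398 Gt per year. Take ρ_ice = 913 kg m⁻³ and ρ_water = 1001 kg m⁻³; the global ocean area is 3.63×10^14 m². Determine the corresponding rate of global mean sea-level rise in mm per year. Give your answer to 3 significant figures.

ρ_w = 1001 kg m⁻³. Annual water volume added = 398 Gt / ρ_w = 3.980×10^14 kg / 1001 kg m⁻³ = 3.976×10^11 m³.
Δh per year = 3.976×10^11 / 3.63×10^14 = 1.10×10^-3 m = 1.10 mm.

≈ 1.10 mm/yr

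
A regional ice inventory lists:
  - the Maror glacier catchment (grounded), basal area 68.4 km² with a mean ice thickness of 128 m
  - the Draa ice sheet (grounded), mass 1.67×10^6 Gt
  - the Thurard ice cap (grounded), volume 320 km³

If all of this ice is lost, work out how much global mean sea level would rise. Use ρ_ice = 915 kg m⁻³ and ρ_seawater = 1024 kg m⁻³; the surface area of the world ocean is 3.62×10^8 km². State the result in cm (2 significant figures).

≈ 450 cm

Maror: ice volume = 68.4 km² × 128 m = 8.755 km³; 8.755 × (915/1024) = 7.823 km³ of water.
Draa: 1.67×10^6 Gt = 1.670×10^18 kg; dividing by ρ_w = 1024 kg m⁻³ gives 1.631×10^15 m³ of water.
Thurard: 320 km³ × (915/1024) = 285.9 km³ of water.
Total added water ≈ 1.631×10^15 m³ over 3.62×10^14 m² → Δh = 4.51 m = 450 cm.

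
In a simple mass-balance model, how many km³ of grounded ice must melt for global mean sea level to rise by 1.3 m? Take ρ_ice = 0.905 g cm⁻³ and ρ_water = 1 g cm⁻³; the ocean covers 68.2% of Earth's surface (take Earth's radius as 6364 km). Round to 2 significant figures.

≈ 5.0×10^5 km³

Required water volume = Δh × A = 1.3 m × 3.47×10^14 m² = 4.512×10^14 m³ = 4.512×10^5 km³.
Ice volume = water volume × ρ_w/ρ_ice = 4.512×10^5 × 1000/905 = 5.0×10^5 km³.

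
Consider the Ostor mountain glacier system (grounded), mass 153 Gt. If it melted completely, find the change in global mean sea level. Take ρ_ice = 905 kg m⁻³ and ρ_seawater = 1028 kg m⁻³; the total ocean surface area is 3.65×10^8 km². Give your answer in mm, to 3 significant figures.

Ostor: 153 Gt = 1.530×10^14 kg; dividing by ρ_w = 1028 kg m⁻³ gives 1.488×10^11 m³ of water.
Spread over 3.65×10^14 m² of ocean, Δh = 1.488×10^11 / 3.65×10^14 = 4.08×10^-4 m = 0.408 mm.

≈ 0.408 mm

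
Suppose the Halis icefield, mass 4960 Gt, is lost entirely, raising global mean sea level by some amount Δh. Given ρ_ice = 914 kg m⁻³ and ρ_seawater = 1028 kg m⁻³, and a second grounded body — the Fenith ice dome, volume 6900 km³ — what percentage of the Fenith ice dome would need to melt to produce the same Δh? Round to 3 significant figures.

Equal sea-level rise means equal mass of meltwater, i.e. equal mass of ice lost.
Ice mass of Halis: 4.960×10^15 kg; ice mass of Fenith: 6.307×10^15 kg.
Fraction required = 4.960×10^15 / 6.307×10^15 = 0.786 → 78.6 %.

≈ 78.6 %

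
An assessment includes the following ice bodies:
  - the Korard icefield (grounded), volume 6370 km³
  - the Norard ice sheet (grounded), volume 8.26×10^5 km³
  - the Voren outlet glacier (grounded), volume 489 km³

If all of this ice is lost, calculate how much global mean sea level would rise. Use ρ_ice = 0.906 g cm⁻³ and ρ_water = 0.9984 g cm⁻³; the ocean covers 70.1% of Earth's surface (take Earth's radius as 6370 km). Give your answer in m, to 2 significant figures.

Korard: 6370 km³ × (906/998.4) = 5780 km³ of water.
Norard: 8.26×10^5 km³ × (906/998.4) = 7.496×10^5 km³ of water.
Voren: 489 km³ × (906/998.4) = 443.7 km³ of water.
Total added water ≈ 7.558×10^14 m³ over 3.57×10^14 m² → Δh = 2.11 m.

≈ 2.1 m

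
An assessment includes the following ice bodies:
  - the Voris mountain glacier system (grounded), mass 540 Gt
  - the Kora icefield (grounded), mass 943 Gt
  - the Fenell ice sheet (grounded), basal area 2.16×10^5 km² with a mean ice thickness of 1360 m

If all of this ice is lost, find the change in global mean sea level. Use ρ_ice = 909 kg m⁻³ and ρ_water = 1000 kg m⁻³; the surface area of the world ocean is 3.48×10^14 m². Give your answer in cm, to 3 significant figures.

≈ 77.2 cm

Voris: 540 Gt = 5.400×10^14 kg; dividing by ρ_w = 1000 kg m⁻³ gives 5.400×10^11 m³ of water.
Kora: 943 Gt = 9.430×10^14 kg; dividing by ρ_w = 1000 kg m⁻³ gives 9.430×10^11 m³ of water.
Fenell: ice volume = 2.16×10^5 km² × 1360 m = 2.938×10^5 km³; 2.938×10^5 × (909/1000) = 2.670×10^5 km³ of water.
Total added water ≈ 2.685×10^14 m³ over 3.48×10^14 m² → Δh = 0.772 m = 77.2 cm.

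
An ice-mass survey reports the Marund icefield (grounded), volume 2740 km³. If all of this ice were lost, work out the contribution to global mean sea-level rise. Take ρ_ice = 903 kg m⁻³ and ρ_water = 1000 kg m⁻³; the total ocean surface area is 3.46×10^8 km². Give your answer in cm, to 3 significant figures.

≈ 0.715 cm

Marund: 2740 km³ × (903/1000) = 2474 km³ of water.
Spread over 3.46×10^14 m² of ocean, Δh = 2.474×10^12 / 3.46×10^14 = 7.15×10^-3 m = 0.715 cm.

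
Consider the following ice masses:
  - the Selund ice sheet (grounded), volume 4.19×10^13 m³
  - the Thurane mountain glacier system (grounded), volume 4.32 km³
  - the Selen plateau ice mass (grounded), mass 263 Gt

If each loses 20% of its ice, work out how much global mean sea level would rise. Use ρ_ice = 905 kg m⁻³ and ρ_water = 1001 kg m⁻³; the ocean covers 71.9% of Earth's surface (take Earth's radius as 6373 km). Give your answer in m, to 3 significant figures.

≈ 0.0208 m

Selund: 0.2 × 4.19×10^13 m³ × (905/1001) = 7.576×10^12 m³ of water.
Thurane: 0.2 × 4.32 km³ × (905/1001) = 0.7811 km³ of water.
Selen: 0.2 × 263 Gt = 5.260×10^13 kg; dividing by ρ_w = 1001 kg m⁻³ gives 5.255×10^10 m³ of water.
Total added water ≈ 7.630×10^12 m³ over 3.67×10^14 m² → Δh = 0.0208 m.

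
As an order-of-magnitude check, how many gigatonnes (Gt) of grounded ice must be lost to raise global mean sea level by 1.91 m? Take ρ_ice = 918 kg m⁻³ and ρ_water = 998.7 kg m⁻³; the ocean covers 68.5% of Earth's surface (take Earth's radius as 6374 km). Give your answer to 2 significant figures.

≈ 6.7×10^5 Gt

Required water volume = Δh × A = 1.91 m × 3.50×10^14 m² = 6.680×10^14 m³.
ρ_w = 998.7 kg m⁻³, so the mass of water = 6.680×10^14 m³ × 998.7 kg m⁻³ = 6.671×10^17 kg = 6.7×10^5 Gt (and the same mass of ice, by conservation).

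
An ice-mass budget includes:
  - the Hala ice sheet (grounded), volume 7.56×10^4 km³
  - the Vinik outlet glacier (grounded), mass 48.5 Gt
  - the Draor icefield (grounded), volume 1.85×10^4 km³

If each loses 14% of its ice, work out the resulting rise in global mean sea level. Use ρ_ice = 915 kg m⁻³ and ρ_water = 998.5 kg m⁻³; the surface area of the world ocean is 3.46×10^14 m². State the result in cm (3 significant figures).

Hala: 0.14 × 7.56×10^4 km³ × (915/998.5) = 9699 km³ of water.
Vinik: 0.14 × 48.5 Gt = 6.790×10^12 kg; dividing by ρ_w = 998.5 kg m⁻³ gives 6.800×10^9 m³ of water.
Draor: 0.14 × 1.85×10^4 km³ × (915/998.5) = 2373 km³ of water.
Total added water ≈ 1.208×10^13 m³ over 3.46×10^14 m² → Δh = 0.0349 m = 3.49 cm.

≈ 3.49 cm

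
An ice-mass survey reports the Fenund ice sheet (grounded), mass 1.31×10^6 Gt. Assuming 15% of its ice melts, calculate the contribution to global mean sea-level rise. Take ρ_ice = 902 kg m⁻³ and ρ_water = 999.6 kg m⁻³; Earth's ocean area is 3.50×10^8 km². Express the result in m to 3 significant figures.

Fenund: 0.15 × 1.31×10^6 Gt = 1.965×10^17 kg; dividing by ρ_w = 999.6 kg m⁻³ gives 1.966×10^14 m³ of water.
Spread over 3.50×10^14 m² of ocean, Δh = 1.966×10^14 / 3.50×10^14 = 0.562 m.

≈ 0.562 m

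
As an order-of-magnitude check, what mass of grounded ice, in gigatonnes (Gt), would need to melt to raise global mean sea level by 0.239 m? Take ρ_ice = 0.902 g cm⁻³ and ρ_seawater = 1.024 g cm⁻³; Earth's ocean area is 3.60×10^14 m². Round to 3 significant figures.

Required water volume = Δh × A = 0.239 m × 3.60×10^14 m² = 8.604×10^13 m³.
ρ_w = 1.024 g cm⁻³ = 1024 kg m⁻³, so the mass of water = 8.604×10^13 m³ × 1024 kg m⁻³ = 8.810×10^16 kg = 8.81×10^4 Gt (and the same mass of ice, by conservation).

≈ 8.81×10^4 Gt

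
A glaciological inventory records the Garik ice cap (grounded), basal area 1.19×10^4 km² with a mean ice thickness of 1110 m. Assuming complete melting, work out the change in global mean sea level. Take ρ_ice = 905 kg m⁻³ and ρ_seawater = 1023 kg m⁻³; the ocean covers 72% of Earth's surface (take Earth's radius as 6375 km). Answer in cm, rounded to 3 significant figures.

≈ 3.18 cm

Garik: ice volume = 1.19×10^4 km² × 1110 m = 1.321×10^4 km³; 1.321×10^4 × (905/1023) = 1.169×10^4 km³ of water.
Spread over 3.68×10^14 m² of ocean, Δh = 1.169×10^13 / 3.68×10^14 = 0.0318 m = 3.18 cm.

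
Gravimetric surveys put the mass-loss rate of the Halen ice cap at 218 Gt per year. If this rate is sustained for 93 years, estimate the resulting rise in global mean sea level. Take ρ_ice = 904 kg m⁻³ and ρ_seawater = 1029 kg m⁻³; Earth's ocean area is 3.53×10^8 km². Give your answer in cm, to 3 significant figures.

Total mass lost = 218 Gt/yr × 93 yr = 2.027×10^4 Gt = 2.027×10^16 kg.
ρ_w = 1029 kg m⁻³, so water volume = 2.027×10^16 / 1029 = 1.970×10^13 m³.
Δh = 1.970×10^13 / 3.53×10^14 = 0.0558 m = 5.58 cm.

≈ 5.58 cm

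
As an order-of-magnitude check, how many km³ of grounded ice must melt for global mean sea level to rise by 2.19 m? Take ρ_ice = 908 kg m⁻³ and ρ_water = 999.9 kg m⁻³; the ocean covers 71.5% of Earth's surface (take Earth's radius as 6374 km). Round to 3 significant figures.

≈ 8.80×10^5 km³

Required water volume = Δh × A = 2.19 m × 3.65×10^14 m² = 7.994×10^14 m³ = 7.994×10^5 km³.
Ice volume = water volume × ρ_w/ρ_ice = 7.994×10^5 × 999.9/908 = 8.80×10^5 km³.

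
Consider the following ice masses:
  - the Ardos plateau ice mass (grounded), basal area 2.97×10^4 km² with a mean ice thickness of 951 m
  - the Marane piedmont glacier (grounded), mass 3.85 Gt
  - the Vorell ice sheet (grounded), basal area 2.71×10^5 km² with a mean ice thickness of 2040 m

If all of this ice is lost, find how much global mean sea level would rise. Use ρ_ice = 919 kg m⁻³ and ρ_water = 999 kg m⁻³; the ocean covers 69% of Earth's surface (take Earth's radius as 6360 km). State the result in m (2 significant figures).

Ardos: ice volume = 2.97×10^4 km² × 951 m = 2.824×10^4 km³; 2.824×10^4 × (919/999) = 2.598×10^4 km³ of water.
Marane: 3.85 Gt = 3.850×10^12 kg; dividing by ρ_w = 999 kg m⁻³ gives 3.854×10^9 m³ of water.
Vorell: ice volume = 2.71×10^5 km² × 2040 m = 5.528×10^5 km³; 5.528×10^5 × (919/999) = 5.086×10^5 km³ of water.
Total added water ≈ 5.346×10^14 m³ over 3.51×10^14 m² → Δh = 1.52 m.

≈ 1.5 m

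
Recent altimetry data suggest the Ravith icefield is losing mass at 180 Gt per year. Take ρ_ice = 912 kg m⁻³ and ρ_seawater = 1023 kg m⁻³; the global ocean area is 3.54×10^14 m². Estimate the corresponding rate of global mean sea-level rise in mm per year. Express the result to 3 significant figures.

≈ 0.497 mm/yr

ρ_w = 1023 kg m⁻³. Annual water volume added = 180 Gt / ρ_w = 1.800×10^14 kg / 1023 kg m⁻³ = 1.760×10^11 m³.
Δh per year = 1.760×10^11 / 3.54×10^14 = 4.97×10^-4 m = 0.497 mm.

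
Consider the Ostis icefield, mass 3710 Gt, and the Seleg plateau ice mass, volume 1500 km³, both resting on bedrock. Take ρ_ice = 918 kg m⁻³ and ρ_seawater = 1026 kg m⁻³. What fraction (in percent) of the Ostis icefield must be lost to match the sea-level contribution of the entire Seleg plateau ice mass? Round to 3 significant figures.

Equal sea-level rise means equal mass of meltwater, i.e. equal mass of ice lost.
Ice mass of Seleg: 1.377×10^15 kg; ice mass of Ostis: 3.710×10^15 kg.
Fraction required = 1.377×10^15 / 3.710×10^15 = 0.371 → 37.1 %.

≈ 37.1 %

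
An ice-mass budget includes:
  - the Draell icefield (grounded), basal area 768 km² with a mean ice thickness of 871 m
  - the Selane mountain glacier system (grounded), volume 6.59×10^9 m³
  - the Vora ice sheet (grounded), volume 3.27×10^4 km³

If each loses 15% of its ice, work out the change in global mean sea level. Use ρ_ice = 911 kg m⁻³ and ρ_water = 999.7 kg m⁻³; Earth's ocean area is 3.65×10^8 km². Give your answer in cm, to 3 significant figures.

≈ 1.25 cm

Draell: ice volume = 768 km² × 871 m = 668.9 km³; 0.15 × 668.9 × (911/999.7) = 91.44 km³ of water.
Selane: 0.15 × 6.59×10^9 m³ × (911/999.7) = 9.008×10^8 m³ of water.
Vora: 0.15 × 3.27×10^4 km³ × (911/999.7) = 4470 km³ of water.
Total added water ≈ 4.562×10^12 m³ over 3.65×10^14 m² → Δh = 0.0125 m = 1.25 cm.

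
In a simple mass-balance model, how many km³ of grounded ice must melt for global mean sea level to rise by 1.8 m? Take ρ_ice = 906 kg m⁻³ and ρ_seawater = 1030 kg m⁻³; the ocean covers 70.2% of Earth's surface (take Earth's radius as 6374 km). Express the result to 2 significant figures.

Required water volume = Δh × A = 1.8 m × 3.58×10^14 m² = 6.451×10^14 m³ = 6.451×10^5 km³.
Ice volume = water volume × ρ_w/ρ_ice = 6.451×10^5 × 1030/906 = 7.3×10^5 km³.

≈ 7.3×10^5 km³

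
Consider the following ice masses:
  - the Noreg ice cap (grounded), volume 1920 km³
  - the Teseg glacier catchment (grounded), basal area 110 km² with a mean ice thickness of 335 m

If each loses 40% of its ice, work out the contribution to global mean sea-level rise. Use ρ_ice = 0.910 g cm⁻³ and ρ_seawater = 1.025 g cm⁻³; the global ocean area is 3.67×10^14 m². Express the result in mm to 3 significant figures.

≈ 1.89 mm

Noreg: 0.4 × 1920 km³ × (910/1025) = 681.8 km³ of water.
Teseg: ice volume = 110 km² × 335 m = 36.85 km³; 0.4 × 36.85 × (910/1025) = 13.09 km³ of water.
Total added water ≈ 6.949×10^11 m³ over 3.67×10^14 m² → Δh = 1.89×10^-3 m = 1.89 mm.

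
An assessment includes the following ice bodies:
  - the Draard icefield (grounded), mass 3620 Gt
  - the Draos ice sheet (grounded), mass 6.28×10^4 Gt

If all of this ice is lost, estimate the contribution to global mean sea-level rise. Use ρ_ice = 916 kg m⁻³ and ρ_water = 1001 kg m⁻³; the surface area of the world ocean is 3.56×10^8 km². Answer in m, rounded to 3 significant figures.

≈ 0.186 m

Draard: 3620 Gt = 3.620×10^15 kg; dividing by ρ_w = 1001 kg m⁻³ gives 3.616×10^12 m³ of water.
Draos: 6.28×10^4 Gt = 6.280×10^16 kg; dividing by ρ_w = 1001 kg m⁻³ gives 6.274×10^13 m³ of water.
Total added water ≈ 6.635×10^13 m³ over 3.56×10^14 m² → Δh = 0.186 m.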